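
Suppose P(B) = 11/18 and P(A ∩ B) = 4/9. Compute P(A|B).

P(A|B) = P(A ∩ B) / P(B)
= (4/9) / (11/18)
= 8/11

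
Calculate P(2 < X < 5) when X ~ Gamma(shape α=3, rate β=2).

P(2 < X < 5) = ∫_{2}^{5} f(x) dx
where f(x) = 4 x^{2} e^{- 2 x}
= \frac{-61 + 13 e^{6}}{e^{10}}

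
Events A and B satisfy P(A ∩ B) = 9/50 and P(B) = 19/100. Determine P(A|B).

P(A|B) = P(A ∩ B) / P(B)
= (9/50) / (19/100)
= 18/19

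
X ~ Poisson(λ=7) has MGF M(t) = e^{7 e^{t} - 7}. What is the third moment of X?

To find E[X^3], compute M^(3)(0):
M^(1)(t) = 7 e^{t} e^{7 e^{t} - 7}
M^(2)(t) = 49 e^{2 t} e^{7 e^{t} - 7} + 7 e^{t} e^{7 e^{t} - 7}
M^(3)(t) = 343 e^{3 t} e^{7 e^{t} - 7} + 147 e^{2 t} e^{7 e^{t} - 7} + 7 e^{t} e^{7 e^{t} - 7}
M^(3)(0) = 497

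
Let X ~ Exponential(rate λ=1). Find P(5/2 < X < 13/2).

P(5/2 < X < 13/2) = ∫_{5/2}^{13/2} f(x) dx
where f(x) = e^{- x}
= - \frac{1 - e^{4}}{e^{\frac{13}{2}}}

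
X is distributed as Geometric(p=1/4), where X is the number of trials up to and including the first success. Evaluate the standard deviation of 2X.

For X ~ Geometric(p=1/4), where X is the number of trials up to and including the first success:
Var(X) = 12
SD(X) = √(Var(X)) = √(12) = 2 \sqrt{3}
SD(2X) = |2| × SD(X) = 2 × 2 \sqrt{3} = 4 \sqrt{3}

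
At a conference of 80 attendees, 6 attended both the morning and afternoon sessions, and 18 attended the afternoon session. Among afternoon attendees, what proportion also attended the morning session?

P(A ∩ B) = 6/80 = 3/40
P(B) = 18/80 = 9/40
P(A|B) = P(A ∩ B) / P(B) = (3/40) / (9/40) = 1/3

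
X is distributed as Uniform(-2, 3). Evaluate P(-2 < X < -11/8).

P(-2 < X < -11/8) = ∫_{-2}^{-11/8} f(x) dx
where f(x) = \frac{1}{5}
= \frac{1}{8}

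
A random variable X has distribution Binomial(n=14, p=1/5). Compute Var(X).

For X ~ Binomial(n=14, p=1/5):
Var(X) = \frac{56}{25}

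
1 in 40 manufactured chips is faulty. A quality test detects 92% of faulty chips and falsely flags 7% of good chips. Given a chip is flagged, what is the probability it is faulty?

Let D = the rare event, + = positive/flagged.
P(D) = 1/40
P(+|D) = 92/100 = 23/25
P(+|D') = 7/100
P(+) = P(+|D)P(D) + P(+|D')P(D')
     = \frac{23}{25} × \frac{1}{40} + \frac{7}{100} × \frac{39}{40}
     = \frac{73}{800}
P(D|+) = P(+|D)P(D)/P(+) = \frac{92}{365}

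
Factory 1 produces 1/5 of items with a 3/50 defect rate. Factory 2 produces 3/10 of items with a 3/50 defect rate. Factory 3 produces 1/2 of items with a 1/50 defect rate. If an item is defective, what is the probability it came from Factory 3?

Using Bayes' theorem:
P(F1) = 1/5, P(D|F1) = 3/50
P(F2) = 3/10, P(D|F2) = 3/50
P(F3) = 1/2, P(D|F3) = 1/50
P(D) = P(D|F1)P(F1) + P(D|F2)P(F2) + P(D|F3)P(F3)
     = \frac{1}{25}
P(F3|D) = P(D|F3)P(F3) / P(D)
= \frac{1}{4}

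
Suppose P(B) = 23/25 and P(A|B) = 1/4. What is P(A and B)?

By definition, P(A|B) = P(A ∩ B) / P(B)
So P(A ∩ B) = P(A|B) × P(B)
= 1/4 × 23/25
= 23/100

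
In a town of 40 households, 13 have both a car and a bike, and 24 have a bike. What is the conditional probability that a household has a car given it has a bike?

P(A ∩ B) = 13/40
P(B) = 24/40 = 3/5
P(A|B) = P(A ∩ B) / P(B) = (13/40) / (3/5) = 13/24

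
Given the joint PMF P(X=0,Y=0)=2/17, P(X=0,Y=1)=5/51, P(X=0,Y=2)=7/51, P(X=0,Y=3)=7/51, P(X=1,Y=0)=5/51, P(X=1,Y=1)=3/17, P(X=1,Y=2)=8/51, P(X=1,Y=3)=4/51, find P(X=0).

P(X=0) = P(X=0,Y=0) + P(X=0,Y=1) + P(X=0,Y=2) + P(X=0,Y=3)
= 2/17 + 5/51 + 7/51 + 7/51
= 25/51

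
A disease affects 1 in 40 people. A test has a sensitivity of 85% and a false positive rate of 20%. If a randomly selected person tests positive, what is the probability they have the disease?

Let D = the rare event, + = positive/flagged.
P(D) = 1/40
P(+|D) = 85/100 = 17/20
P(+|D') = 20/100 = 1/5
P(+) = P(+|D)P(D) + P(+|D')P(D')
     = \frac{17}{20} × \frac{1}{40} + \frac{1}{5} × \frac{39}{40}
     = \frac{173}{800}
P(D|+) = P(+|D)P(D)/P(+) = \frac{17}{173}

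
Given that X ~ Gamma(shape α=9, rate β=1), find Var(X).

For X ~ Gamma(shape α=9, rate β=1):
Var(X) = 9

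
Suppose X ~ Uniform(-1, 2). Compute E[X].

For X ~ Uniform(-1, 2), the expected value is:
E[X] = \frac{1}{2}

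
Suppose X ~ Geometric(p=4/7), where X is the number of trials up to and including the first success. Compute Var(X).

For X ~ Geometric(p=4/7), where X is the number of trials up to and including the first success:
Var(X) = \frac{21}{16}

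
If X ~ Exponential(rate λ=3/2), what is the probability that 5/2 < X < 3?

P(5/2 < X < 3) = ∫_{5/2}^{3} f(x) dx
where f(x) = \frac{3 e^{- \frac{3 x}{2}}}{2}
= - \frac{1}{e^{\frac{9}{2}}} + e^{- \frac{15}{4}}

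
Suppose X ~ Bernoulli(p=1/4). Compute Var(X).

For X ~ Bernoulli(p=1/4):
Var(X) = \frac{3}{16}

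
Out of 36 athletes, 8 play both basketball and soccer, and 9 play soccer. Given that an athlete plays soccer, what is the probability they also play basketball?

P(A ∩ B) = 8/36 = 2/9
P(B) = 9/36 = 1/4
P(A|B) = P(A ∩ B) / P(B) = (2/9) / (1/4) = 8/9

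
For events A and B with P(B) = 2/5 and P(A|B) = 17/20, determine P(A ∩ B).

By definition, P(A|B) = P(A ∩ B) / P(B)
So P(A ∩ B) = P(A|B) × P(B)
= 17/20 × 2/5
= 17/50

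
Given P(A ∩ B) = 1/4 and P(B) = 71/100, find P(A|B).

P(A|B) = P(A ∩ B) / P(B)
= (1/4) / (71/100)
= 25/71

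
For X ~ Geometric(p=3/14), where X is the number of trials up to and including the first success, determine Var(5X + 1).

For X ~ Geometric(p=3/14), where X is the number of trials up to and including the first success:
Var(X) = \frac{154}{9}
Var(5X + 1) = (5)² × Var(X) = 25 × \frac{154}{9} = \frac{3850}{9}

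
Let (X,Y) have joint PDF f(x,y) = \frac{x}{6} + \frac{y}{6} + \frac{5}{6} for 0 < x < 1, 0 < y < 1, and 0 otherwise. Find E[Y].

E[Y] = ∫_0^1 ∫_0^1 y × f(x,y) dx dy
= \frac{37}{72}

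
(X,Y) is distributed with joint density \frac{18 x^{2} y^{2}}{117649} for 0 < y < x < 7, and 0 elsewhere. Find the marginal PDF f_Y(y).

f_Y(y) = ∫_y^7 \frac{18 x^{2} y^{2}}{117649} dx = \frac{6 y^{2} \left(343 - y^{3}\right)}{117649}
for 0 < y < 7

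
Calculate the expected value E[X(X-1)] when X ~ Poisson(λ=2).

E[X(X-1)] = E[X² - X] = E[X²] - E[X]
E[X] = 2
E[X²] = Var(X) + (E[X])² = 2 + (2)² = 6
E[X(X-1)] = 6 - 2 = 4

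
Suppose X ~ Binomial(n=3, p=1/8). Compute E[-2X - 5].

For X ~ Binomial(n=3, p=1/8):
E[X] = \frac{3}{8}
E[-2X - 5] = -2 × E[X] - 5 = - \frac{23}{4}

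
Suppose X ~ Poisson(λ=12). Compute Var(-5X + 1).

For X ~ Poisson(λ=12):
Var(X) = 12
Var(-5X + 1) = (-5)² × Var(X) = 25 × 12 = 300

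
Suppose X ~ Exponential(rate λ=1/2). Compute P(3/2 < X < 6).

P(3/2 < X < 6) = ∫_{3/2}^{6} f(x) dx
where f(x) = \frac{e^{- \frac{x}{2}}}{2}
= - \frac{1}{e^{3}} + e^{- \frac{3}{4}}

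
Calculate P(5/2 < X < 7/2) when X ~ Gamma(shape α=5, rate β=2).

P(5/2 < X < 7/2) = ∫_{5/2}^{7/2} f(x) dx
where f(x) = \frac{4 x^{4} e^{- 2 x}}{3}
= \frac{-4553 + 1569 e^{2}}{24 e^{7}}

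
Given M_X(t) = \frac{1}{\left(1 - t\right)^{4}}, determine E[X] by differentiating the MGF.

To find E[X], compute M^(1)(0):
M^(1)(t) = \frac{4}{\left(1 - t\right)^{5}}
M^(1)(0) = 4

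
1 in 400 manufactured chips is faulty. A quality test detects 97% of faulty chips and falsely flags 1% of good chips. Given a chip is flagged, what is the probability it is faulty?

Let D = the rare event, + = positive/flagged.
P(D) = 1/400
P(+|D) = 97/100
P(+|D') = 1/100
P(+) = P(+|D)P(D) + P(+|D')P(D')
     = \frac{97}{100} × \frac{1}{400} + \frac{1}{100} × \frac{399}{400}
     = \frac{31}{2500}
P(D|+) = P(+|D)P(D)/P(+) = \frac{97}{496}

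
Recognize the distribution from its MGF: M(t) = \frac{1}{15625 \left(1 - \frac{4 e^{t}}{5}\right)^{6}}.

The MGF M(t) = \frac{1}{15625 \left(1 - \frac{4 e^{t}}{5}\right)^{6}} is the standard form for the NegativeBinomial distribution.
Comparing with the known MGF formula identifies: NegBin(r=6, p=1/5), X = failures before r-th success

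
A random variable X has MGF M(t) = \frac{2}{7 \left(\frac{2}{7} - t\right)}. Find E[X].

To find E[X], compute M^(1)(0):
M^(1)(t) = \frac{2}{7 \left(\frac{2}{7} - t\right)^{2}}
M^(1)(0) = \frac{7}{2}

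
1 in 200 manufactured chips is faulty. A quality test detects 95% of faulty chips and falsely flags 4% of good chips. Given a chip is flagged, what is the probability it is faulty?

Let D = the rare event, + = positive/flagged.
P(D) = 1/200
P(+|D) = 95/100 = 19/20
P(+|D') = 4/100 = 1/25
P(+) = P(+|D)P(D) + P(+|D')P(D')
     = \frac{19}{20} × \frac{1}{200} + \frac{1}{25} × \frac{199}{200}
     = \frac{891}{20000}
P(D|+) = P(+|D)P(D)/P(+) = \frac{95}{891}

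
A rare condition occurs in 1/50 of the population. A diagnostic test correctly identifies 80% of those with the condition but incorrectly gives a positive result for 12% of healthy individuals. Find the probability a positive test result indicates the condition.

Let D = the rare event, + = positive/flagged.
P(D) = 1/50
P(+|D) = 80/100 = 4/5
P(+|D') = 12/100 = 3/25
P(+) = P(+|D)P(D) + P(+|D')P(D')
     = \frac{4}{5} × \frac{1}{50} + \frac{3}{25} × \frac{49}{50}
     = \frac{167}{1250}
P(D|+) = P(+|D)P(D)/P(+) = \frac{20}{167}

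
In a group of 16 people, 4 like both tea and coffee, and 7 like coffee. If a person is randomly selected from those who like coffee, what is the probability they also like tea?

P(A ∩ B) = 4/16 = 1/4
P(B) = 7/16
P(A|B) = P(A ∩ B) / P(B) = (1/4) / (7/16) = 4/7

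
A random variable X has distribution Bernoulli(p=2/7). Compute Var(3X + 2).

For X ~ Bernoulli(p=2/7):
Var(X) = \frac{10}{49}
Var(3X + 2) = (3)² × Var(X) = 9 × \frac{10}{49} = \frac{90}{49}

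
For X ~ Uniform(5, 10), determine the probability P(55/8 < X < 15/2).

P(55/8 < X < 15/2) = ∫_{55/8}^{15/2} f(x) dx
where f(x) = \frac{1}{5}
= \frac{1}{8}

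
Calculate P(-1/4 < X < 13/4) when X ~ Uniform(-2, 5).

P(-1/4 < X < 13/4) = ∫_{-1/4}^{13/4} f(x) dx
where f(x) = \frac{1}{7}
= \frac{1}{2}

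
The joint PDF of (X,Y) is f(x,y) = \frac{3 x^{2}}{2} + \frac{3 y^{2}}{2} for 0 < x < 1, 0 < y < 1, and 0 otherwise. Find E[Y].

E[Y] = ∫_0^1 ∫_0^1 y × f(x,y) dx dy
= \frac{5}{8}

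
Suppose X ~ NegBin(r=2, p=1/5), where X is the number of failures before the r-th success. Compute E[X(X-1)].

E[X(X-1)] = E[X² - X] = E[X²] - E[X]
E[X] = 8
E[X²] = Var(X) + (E[X])² = 40 + (8)² = 104
E[X(X-1)] = 104 - 8 = 96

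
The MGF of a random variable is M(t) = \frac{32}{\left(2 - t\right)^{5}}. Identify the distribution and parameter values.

The MGF M(t) = \frac{32}{\left(2 - t\right)^{5}} is the standard form for the Gamma distribution.
Comparing with the known MGF formula identifies: Gamma(shape α=5, rate β=2)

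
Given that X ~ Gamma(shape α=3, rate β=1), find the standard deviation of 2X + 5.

For X ~ Gamma(shape α=3, rate β=1):
Var(X) = 3
SD(X) = √(Var(X)) = √(3) = \sqrt{3}
SD(2X + 5) = |2| × SD(X) = 2 × \sqrt{3} = 2 \sqrt{3}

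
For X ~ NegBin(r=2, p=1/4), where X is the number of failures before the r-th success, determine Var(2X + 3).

For X ~ NegBin(r=2, p=1/4), where X is the number of failures before the r-th success:
Var(X) = 24
Var(2X + 3) = (2)² × Var(X) = 4 × 24 = 96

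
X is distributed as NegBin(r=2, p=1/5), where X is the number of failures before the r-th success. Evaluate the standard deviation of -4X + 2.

For X ~ NegBin(r=2, p=1/5), where X is the number of failures before the r-th success:
Var(X) = 40
SD(X) = √(Var(X)) = √(40) = 2 \sqrt{10}
SD(-4X + 2) = |-4| × SD(X) = 4 × 2 \sqrt{10} = 8 \sqrt{10}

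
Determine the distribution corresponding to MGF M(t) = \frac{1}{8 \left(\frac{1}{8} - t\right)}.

The MGF M(t) = \frac{1}{8 \left(\frac{1}{8} - t\right)} is the standard form for the Exponential distribution.
Comparing with the known MGF formula identifies: Exponential(rate λ=1/8)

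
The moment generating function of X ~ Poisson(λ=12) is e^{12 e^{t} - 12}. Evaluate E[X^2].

To find E[X^2], compute M^(2)(0):
M^(1)(t) = 12 e^{t} e^{12 e^{t} - 12}
M^(2)(t) = 144 e^{2 t} e^{12 e^{t} - 12} + 12 e^{t} e^{12 e^{t} - 12}
M^(2)(0) = 156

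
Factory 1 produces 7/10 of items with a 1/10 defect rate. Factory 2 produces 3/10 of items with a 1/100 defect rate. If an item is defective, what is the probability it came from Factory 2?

Using Bayes' theorem:
P(F1) = 7/10, P(D|F1) = 1/10
P(F2) = 3/10, P(D|F2) = 1/100
P(D) = P(D|F1)P(F1) + P(D|F2)P(F2)
     = \frac{73}{1000}
P(F2|D) = P(D|F2)P(F2) / P(D)
= \frac{3}{73}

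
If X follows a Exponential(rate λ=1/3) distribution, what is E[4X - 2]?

For X ~ Exponential(rate λ=1/3):
E[X] = 3
E[4X - 2] = 4 × E[X] - 2 = 10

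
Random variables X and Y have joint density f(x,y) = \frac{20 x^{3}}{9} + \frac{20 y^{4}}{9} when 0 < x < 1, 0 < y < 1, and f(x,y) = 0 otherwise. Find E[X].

E[X] = ∫_0^1 ∫_0^1 x × f(x,y) dy dx
= ∫_0^1 ∫_0^1 x × (\frac{20 x^{3}}{9} + \frac{20 y^{4}}{9}) dy dx
= \frac{2}{3}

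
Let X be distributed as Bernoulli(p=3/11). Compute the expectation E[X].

For X ~ Bernoulli(p=3/11), the expected value is:
E[X] = \frac{3}{11}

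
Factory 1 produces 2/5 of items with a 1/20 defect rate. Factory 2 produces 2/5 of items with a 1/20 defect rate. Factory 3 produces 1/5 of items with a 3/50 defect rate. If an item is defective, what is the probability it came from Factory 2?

Using Bayes' theorem:
P(F1) = 2/5, P(D|F1) = 1/20
P(F2) = 2/5, P(D|F2) = 1/20
P(F3) = 1/5, P(D|F3) = 3/50
P(D) = P(D|F1)P(F1) + P(D|F2)P(F2) + P(D|F3)P(F3)
     = \frac{13}{250}
P(F2|D) = P(D|F2)P(F2) / P(D)
= \frac{5}{13}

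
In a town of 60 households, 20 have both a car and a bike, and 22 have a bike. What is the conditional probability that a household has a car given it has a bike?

P(A ∩ B) = 20/60 = 1/3
P(B) = 22/60 = 11/30
P(A|B) = P(A ∩ B) / P(B) = (1/3) / (11/30) = 10/11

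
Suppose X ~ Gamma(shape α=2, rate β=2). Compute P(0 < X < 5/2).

P(0 < X < 5/2) = ∫_{0}^{5/2} f(x) dx
where f(x) = 4 x e^{- 2 x}
= 1 - \frac{6}{e^{5}}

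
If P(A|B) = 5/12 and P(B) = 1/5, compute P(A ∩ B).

By definition, P(A|B) = P(A ∩ B) / P(B)
So P(A ∩ B) = P(A|B) × P(B)
= 5/12 × 1/5
= 1/12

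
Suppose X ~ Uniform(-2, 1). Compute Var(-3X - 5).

For X ~ Uniform(-2, 1):
Var(X) = \frac{3}{4}
Var(-3X - 5) = (-3)² × Var(X) = 9 × \frac{3}{4} = \frac{27}{4}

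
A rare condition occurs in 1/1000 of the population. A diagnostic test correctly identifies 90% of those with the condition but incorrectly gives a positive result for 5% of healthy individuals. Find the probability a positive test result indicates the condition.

Let D = the rare event, + = positive/flagged.
P(D) = 1/1000
P(+|D) = 90/100 = 9/10
P(+|D') = 5/100 = 1/20
P(+) = P(+|D)P(D) + P(+|D')P(D')
     = \frac{9}{10} × \frac{1}{1000} + \frac{1}{20} × \frac{999}{1000}
     = \frac{1017}{20000}
P(D|+) = P(+|D)P(D)/P(+) = \frac{2}{113}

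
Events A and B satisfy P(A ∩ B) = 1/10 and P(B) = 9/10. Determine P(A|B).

P(A|B) = P(A ∩ B) / P(B)
= (1/10) / (9/10)
= 1/9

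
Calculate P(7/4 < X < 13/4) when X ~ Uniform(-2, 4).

P(7/4 < X < 13/4) = ∫_{7/4}^{13/4} f(x) dx
where f(x) = \frac{1}{6}
= \frac{1}{4}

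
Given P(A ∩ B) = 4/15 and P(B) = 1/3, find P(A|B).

P(A|B) = P(A ∩ B) / P(B)
= (4/15) / (1/3)
= 4/5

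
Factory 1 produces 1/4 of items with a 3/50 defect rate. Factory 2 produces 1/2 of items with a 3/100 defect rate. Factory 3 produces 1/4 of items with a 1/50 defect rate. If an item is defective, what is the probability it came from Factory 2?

Using Bayes' theorem:
P(F1) = 1/4, P(D|F1) = 3/50
P(F2) = 1/2, P(D|F2) = 3/100
P(F3) = 1/4, P(D|F3) = 1/50
P(D) = P(D|F1)P(F1) + P(D|F2)P(F2) + P(D|F3)P(F3)
     = \frac{7}{200}
P(F2|D) = P(D|F2)P(F2) / P(D)
= \frac{3}{7}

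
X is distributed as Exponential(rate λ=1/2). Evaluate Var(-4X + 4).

For X ~ Exponential(rate λ=1/2):
Var(X) = 4
Var(-4X + 4) = (-4)² × Var(X) = 16 × 4 = 64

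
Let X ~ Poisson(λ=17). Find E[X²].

Using the identity E[X²] = Var(X) + (E[X])²:
E[X] = 17
Var(X) = 17
E[X²] = 17 + (17)²
= 306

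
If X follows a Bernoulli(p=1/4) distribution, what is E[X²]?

Using the identity E[X²] = Var(X) + (E[X])²:
E[X] = \frac{1}{4}
Var(X) = \frac{3}{16}
E[X²] = \frac{3}{16} + (\frac{1}{4})²
= \frac{1}{4}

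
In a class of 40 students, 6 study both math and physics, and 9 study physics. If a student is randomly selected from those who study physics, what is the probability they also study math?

P(A ∩ B) = 6/40 = 3/20
P(B) = 9/40
P(A|B) = P(A ∩ B) / P(B) = (3/20) / (9/40) = 2/3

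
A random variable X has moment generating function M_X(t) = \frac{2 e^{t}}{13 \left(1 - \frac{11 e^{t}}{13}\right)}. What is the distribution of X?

The MGF M(t) = \frac{2 e^{t}}{13 \left(1 - \frac{11 e^{t}}{13}\right)} is the standard form for the Geometric distribution.
Comparing with the known MGF formula identifies: Geometric(p=2/13), X = trial number of first success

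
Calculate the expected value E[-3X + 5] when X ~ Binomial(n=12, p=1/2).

For X ~ Binomial(n=12, p=1/2):
E[X] = 6
E[-3X + 5] = -3 × E[X] + 5 = -13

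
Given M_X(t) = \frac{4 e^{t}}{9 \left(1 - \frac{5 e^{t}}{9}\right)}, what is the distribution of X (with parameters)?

The MGF M(t) = \frac{4 e^{t}}{9 \left(1 - \frac{5 e^{t}}{9}\right)} is the standard form for the Geometric distribution.
Comparing with the known MGF formula identifies: Geometric(p=4/9), X = trial number of first success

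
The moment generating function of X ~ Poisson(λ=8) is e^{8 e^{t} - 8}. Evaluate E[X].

To find E[X], compute M^(1)(0):
M^(1)(t) = 8 e^{t} e^{8 e^{t} - 8}
M^(1)(0) = 8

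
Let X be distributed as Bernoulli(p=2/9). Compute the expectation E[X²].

Using the identity E[X²] = Var(X) + (E[X])²:
E[X] = \frac{2}{9}
Var(X) = \frac{14}{81}
E[X²] = \frac{14}{81} + (\frac{2}{9})²
= \frac{2}{9}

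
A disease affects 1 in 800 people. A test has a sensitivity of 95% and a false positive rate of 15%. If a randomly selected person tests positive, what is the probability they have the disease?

Let D = the rare event, + = positive/flagged.
P(D) = 1/800
P(+|D) = 95/100 = 19/20
P(+|D') = 15/100 = 3/20
P(+) = P(+|D)P(D) + P(+|D')P(D')
     = \frac{19}{20} × \frac{1}{800} + \frac{3}{20} × \frac{799}{800}
     = \frac{151}{1000}
P(D|+) = P(+|D)P(D)/P(+) = \frac{19}{2416}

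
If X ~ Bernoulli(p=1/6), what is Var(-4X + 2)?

For X ~ Bernoulli(p=1/6):
Var(X) = \frac{5}{36}
Var(-4X + 2) = (-4)² × Var(X) = 16 × \frac{5}{36} = \frac{20}{9}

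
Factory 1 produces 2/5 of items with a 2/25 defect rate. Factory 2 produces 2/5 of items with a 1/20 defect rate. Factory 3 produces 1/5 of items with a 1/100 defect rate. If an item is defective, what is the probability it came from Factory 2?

Using Bayes' theorem:
P(F1) = 2/5, P(D|F1) = 2/25
P(F2) = 2/5, P(D|F2) = 1/20
P(F3) = 1/5, P(D|F3) = 1/100
P(D) = P(D|F1)P(F1) + P(D|F2)P(F2) + P(D|F3)P(F3)
     = \frac{27}{500}
P(F2|D) = P(D|F2)P(F2) / P(D)
= \frac{10}{27}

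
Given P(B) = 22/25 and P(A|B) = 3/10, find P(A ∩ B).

By definition, P(A|B) = P(A ∩ B) / P(B)
So P(A ∩ B) = P(A|B) × P(B)
= 3/10 × 22/25
= 33/125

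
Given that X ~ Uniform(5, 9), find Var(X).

For X ~ Uniform(5, 9):
Var(X) = \frac{4}{3}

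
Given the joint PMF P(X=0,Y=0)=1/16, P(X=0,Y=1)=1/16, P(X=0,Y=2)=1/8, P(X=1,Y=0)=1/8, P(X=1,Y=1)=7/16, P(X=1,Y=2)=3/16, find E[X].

First find marginal of X:
P(X=0) = 1/4
P(X=1) = 3/4
E[X] = 0 × 1/4 + 1 × 3/4 = 3/4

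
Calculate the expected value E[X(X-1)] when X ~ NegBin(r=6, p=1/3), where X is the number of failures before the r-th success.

E[X(X-1)] = E[X² - X] = E[X²] - E[X]
E[X] = 12
E[X²] = Var(X) + (E[X])² = 36 + (12)² = 180
E[X(X-1)] = 180 - 12 = 168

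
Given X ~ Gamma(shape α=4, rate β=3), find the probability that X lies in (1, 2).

P(1 < X < 2) = ∫_{1}^{2} f(x) dx
where f(x) = \frac{27 x^{3} e^{- 3 x}}{2}
= \frac{-61 + 13 e^{3}}{e^{6}}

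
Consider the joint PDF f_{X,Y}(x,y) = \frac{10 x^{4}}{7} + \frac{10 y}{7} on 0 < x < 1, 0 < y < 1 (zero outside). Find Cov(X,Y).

E[XY] = ∫∫ xy × f(x,y) dx dy = \frac{5}{14}
E[X] = \frac{25}{42}
E[Y] = \frac{13}{21}
Cov(X,Y) = E[XY] - E[X]E[Y] = - \frac{5}{441}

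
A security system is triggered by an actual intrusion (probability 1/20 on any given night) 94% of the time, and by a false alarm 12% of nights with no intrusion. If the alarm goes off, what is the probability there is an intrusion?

Let D = the rare event, + = positive/flagged.
P(D) = 1/20
P(+|D) = 94/100 = 47/50
P(+|D') = 12/100 = 3/25
P(+) = P(+|D)P(D) + P(+|D')P(D')
     = \frac{47}{50} × \frac{1}{20} + \frac{3}{25} × \frac{19}{20}
     = \frac{161}{1000}
P(D|+) = P(+|D)P(D)/P(+) = \frac{47}{161}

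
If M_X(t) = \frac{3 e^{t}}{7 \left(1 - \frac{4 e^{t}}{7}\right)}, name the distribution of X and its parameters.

The MGF M(t) = \frac{3 e^{t}}{7 \left(1 - \frac{4 e^{t}}{7}\right)} is the standard form for the Geometric distribution.
Comparing with the known MGF formula identifies: Geometric(p=3/7), X = trial number of first success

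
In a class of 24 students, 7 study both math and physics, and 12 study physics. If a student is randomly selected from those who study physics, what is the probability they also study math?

P(A ∩ B) = 7/24
P(B) = 12/24 = 1/2
P(A|B) = P(A ∩ B) / P(B) = (7/24) / (1/2) = 7/12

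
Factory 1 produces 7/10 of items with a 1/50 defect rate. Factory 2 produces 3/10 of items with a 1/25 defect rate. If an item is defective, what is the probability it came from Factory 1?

Using Bayes' theorem:
P(F1) = 7/10, P(D|F1) = 1/50
P(F2) = 3/10, P(D|F2) = 1/25
P(D) = P(D|F1)P(F1) + P(D|F2)P(F2)
     = \frac{13}{500}
P(F1|D) = P(D|F1)P(F1) / P(D)
= \frac{7}{13}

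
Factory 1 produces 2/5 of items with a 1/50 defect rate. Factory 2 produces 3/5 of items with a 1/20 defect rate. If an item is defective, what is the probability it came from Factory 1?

Using Bayes' theorem:
P(F1) = 2/5, P(D|F1) = 1/50
P(F2) = 3/5, P(D|F2) = 1/20
P(D) = P(D|F1)P(F1) + P(D|F2)P(F2)
     = \frac{19}{500}
P(F1|D) = P(D|F1)P(F1) / P(D)
= \frac{4}{19}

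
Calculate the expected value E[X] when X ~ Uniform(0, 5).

For X ~ Uniform(0, 5), the expected value is:
E[X] = \frac{5}{2}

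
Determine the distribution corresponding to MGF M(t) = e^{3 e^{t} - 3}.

The MGF M(t) = e^{3 e^{t} - 3} is the standard form for the Poisson distribution.
Comparing with the known MGF formula identifies: Poisson(λ=3)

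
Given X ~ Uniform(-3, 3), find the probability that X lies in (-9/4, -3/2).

P(-9/4 < X < -3/2) = ∫_{-9/4}^{-3/2} f(x) dx
where f(x) = \frac{1}{6}
= \frac{1}{8}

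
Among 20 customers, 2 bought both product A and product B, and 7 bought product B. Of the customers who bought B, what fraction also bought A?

P(A ∩ B) = 2/20 = 1/10
P(B) = 7/20
P(A|B) = P(A ∩ B) / P(B) = (1/10) / (7/20) = 2/7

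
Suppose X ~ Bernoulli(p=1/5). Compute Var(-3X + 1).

For X ~ Bernoulli(p=1/5):
Var(X) = \frac{4}{25}
Var(-3X + 1) = (-3)² × Var(X) = 9 × \frac{4}{25} = \frac{36}{25}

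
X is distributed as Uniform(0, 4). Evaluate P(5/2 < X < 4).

P(5/2 < X < 4) = ∫_{5/2}^{4} f(x) dx
where f(x) = \frac{1}{4}
= \frac{3}{8}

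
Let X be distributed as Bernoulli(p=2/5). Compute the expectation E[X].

For X ~ Bernoulli(p=2/5), the expected value is:
E[X] = \frac{2}{5}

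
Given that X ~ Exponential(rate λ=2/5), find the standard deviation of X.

For X ~ Exponential(rate λ=2/5):
Var(X) = \frac{25}{4}
SD(X) = √(Var(X)) = √(\frac{25}{4}) = \frac{5}{2}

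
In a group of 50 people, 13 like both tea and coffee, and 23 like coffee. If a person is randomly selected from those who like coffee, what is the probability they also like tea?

P(A ∩ B) = 13/50
P(B) = 23/50
P(A|B) = P(A ∩ B) / P(B) = (13/50) / (23/50) = 13/23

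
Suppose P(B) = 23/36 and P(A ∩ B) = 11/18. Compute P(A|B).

P(A|B) = P(A ∩ B) / P(B)
= (11/18) / (23/36)
= 22/23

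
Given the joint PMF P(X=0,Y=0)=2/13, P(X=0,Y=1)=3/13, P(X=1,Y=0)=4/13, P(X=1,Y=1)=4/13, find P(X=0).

P(X=0) = P(X=0,Y=0) + P(X=0,Y=1)
= 2/13 + 3/13
= 5/13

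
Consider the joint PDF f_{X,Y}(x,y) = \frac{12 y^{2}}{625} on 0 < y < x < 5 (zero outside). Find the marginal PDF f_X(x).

f_X(x) = ∫_0^x \frac{12 y^{2}}{625} dy = \frac{4 x^{3}}{625}
for 0 < x < 5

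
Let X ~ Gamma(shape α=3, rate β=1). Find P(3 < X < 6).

P(3 < X < 6) = ∫_{3}^{6} f(x) dx
where f(x) = \frac{x^{2} e^{- x}}{2}
= \frac{-50 + 17 e^{3}}{2 e^{6}}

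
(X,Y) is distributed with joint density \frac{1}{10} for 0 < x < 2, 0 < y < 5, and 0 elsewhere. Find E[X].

f_X(x) = ∫_0^5 \frac{1}{10} dy = \frac{1}{2}
E[X] = ∫_0^2 x × (\frac{1}{2}) dx = 1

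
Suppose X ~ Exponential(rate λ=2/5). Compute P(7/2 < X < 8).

P(7/2 < X < 8) = ∫_{7/2}^{8} f(x) dx
where f(x) = \frac{2 e^{- \frac{2 x}{5}}}{5}
= - \frac{1 - e^{\frac{9}{5}}}{e^{\frac{16}{5}}}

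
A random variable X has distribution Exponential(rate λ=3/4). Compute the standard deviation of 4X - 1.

For X ~ Exponential(rate λ=3/4):
Var(X) = \frac{16}{9}
SD(X) = √(Var(X)) = √(\frac{16}{9}) = \frac{4}{3}
SD(4X - 1) = |4| × SD(X) = 4 × \frac{4}{3} = \frac{16}{3}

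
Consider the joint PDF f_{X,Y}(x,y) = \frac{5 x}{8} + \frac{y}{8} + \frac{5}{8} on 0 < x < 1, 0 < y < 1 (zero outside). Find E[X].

E[X] = ∫_0^1 ∫_0^1 x × f(x,y) dy dx
= ∫_0^1 ∫_0^1 x × (\frac{5 x}{8} + \frac{y}{8} + \frac{5}{8}) dy dx
= \frac{53}{96}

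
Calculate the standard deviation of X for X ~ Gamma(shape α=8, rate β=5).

For X ~ Gamma(shape α=8, rate β=5):
Var(X) = \frac{8}{25}
SD(X) = √(Var(X)) = √(\frac{8}{25}) = \frac{2 \sqrt{2}}{5}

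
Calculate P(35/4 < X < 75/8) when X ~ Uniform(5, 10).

P(35/4 < X < 75/8) = ∫_{35/4}^{75/8} f(x) dx
where f(x) = \frac{1}{5}
= \frac{1}{8}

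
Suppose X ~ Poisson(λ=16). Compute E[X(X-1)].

E[X(X-1)] = E[X² - X] = E[X²] - E[X]
E[X] = 16
E[X²] = Var(X) + (E[X])² = 16 + (16)² = 272
E[X(X-1)] = 272 - 16 = 256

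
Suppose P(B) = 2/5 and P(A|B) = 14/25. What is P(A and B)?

By definition, P(A|B) = P(A ∩ B) / P(B)
So P(A ∩ B) = P(A|B) × P(B)
= 14/25 × 2/5
= 28/125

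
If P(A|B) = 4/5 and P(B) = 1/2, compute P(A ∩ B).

By definition, P(A|B) = P(A ∩ B) / P(B)
So P(A ∩ B) = P(A|B) × P(B)
= 4/5 × 1/2
= 2/5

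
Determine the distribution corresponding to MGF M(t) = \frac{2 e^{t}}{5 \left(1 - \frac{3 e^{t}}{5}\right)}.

The MGF M(t) = \frac{2 e^{t}}{5 \left(1 - \frac{3 e^{t}}{5}\right)} is the standard form for the Geometric distribution.
Comparing with the known MGF formula identifies: Geometric(p=2/5), X = trial number of first success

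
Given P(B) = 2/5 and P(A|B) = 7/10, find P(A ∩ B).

By definition, P(A|B) = P(A ∩ B) / P(B)
So P(A ∩ B) = P(A|B) × P(B)
= 7/10 × 2/5
= 7/25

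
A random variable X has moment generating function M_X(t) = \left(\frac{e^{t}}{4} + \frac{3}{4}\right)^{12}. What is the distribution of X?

The MGF M(t) = \left(\frac{e^{t}}{4} + \frac{3}{4}\right)^{12} is the standard form for the Binomial distribution.
Comparing with the known MGF formula identifies: Binomial(n=12, p=1/4)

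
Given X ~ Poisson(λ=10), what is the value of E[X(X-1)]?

E[X(X-1)] = E[X² - X] = E[X²] - E[X]
E[X] = 10
E[X²] = Var(X) + (E[X])² = 10 + (10)² = 110
E[X(X-1)] = 110 - 10 = 100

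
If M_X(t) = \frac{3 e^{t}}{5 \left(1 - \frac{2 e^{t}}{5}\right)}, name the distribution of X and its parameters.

The MGF M(t) = \frac{3 e^{t}}{5 \left(1 - \frac{2 e^{t}}{5}\right)} is the standard form for the Geometric distribution.
Comparing with the known MGF formula identifies: Geometric(p=3/5), X = trial number of first success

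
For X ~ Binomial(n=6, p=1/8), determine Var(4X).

For X ~ Binomial(n=6, p=1/8):
Var(X) = \frac{21}{32}
Var(4X) = (4)² × Var(X) = 16 × \frac{21}{32} = \frac{21}{2}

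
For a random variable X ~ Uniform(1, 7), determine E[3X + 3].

For X ~ Uniform(1, 7):
E[X] = 4
E[3X + 3] = 3 × E[X] + 3 = 15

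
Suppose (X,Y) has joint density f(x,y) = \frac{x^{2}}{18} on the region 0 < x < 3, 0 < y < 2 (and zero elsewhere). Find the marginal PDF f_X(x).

f_X(x) = ∫_0^2 f(x,y) dy
= ∫_0^2 \frac{x^{2}}{18} dy
= \frac{x^{2}}{9} for 0 < x < 3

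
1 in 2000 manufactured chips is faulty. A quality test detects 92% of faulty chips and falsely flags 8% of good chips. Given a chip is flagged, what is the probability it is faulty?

Let D = the rare event, + = positive/flagged.
P(D) = 1/2000
P(+|D) = 92/100 = 23/25
P(+|D') = 8/100 = 2/25
P(+) = P(+|D)P(D) + P(+|D')P(D')
     = \frac{23}{25} × \frac{1}{2000} + \frac{2}{25} × \frac{1999}{2000}
     = \frac{4021}{50000}
P(D|+) = P(+|D)P(D)/P(+) = \frac{23}{4021}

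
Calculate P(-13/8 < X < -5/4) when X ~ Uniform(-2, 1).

P(-13/8 < X < -5/4) = ∫_{-13/8}^{-5/4} f(x) dx
where f(x) = \frac{1}{3}
= \frac{1}{8}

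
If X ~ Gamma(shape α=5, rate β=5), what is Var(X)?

For X ~ Gamma(shape α=5, rate β=5):
Var(X) = \frac{1}{5}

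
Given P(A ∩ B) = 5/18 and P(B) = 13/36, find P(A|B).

P(A|B) = P(A ∩ B) / P(B)
= (5/18) / (13/36)
= 10/13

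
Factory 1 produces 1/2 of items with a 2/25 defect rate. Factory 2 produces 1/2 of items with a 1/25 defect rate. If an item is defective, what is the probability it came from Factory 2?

Using Bayes' theorem:
P(F1) = 1/2, P(D|F1) = 2/25
P(F2) = 1/2, P(D|F2) = 1/25
P(D) = P(D|F1)P(F1) + P(D|F2)P(F2)
     = \frac{3}{50}
P(F2|D) = P(D|F2)P(F2) / P(D)
= \frac{1}{3}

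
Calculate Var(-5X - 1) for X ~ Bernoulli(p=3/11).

For X ~ Bernoulli(p=3/11):
Var(X) = \frac{24}{121}
Var(-5X - 1) = (-5)² × Var(X) = 25 × \frac{24}{121} = \frac{600}{121}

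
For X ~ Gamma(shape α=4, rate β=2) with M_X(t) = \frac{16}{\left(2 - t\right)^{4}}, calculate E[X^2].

To find E[X^2], compute M^(2)(0):
M^(1)(t) = \frac{64}{\left(2 - t\right)^{5}}
M^(2)(t) = \frac{320}{\left(2 - t\right)^{6}}
M^(2)(0) = 5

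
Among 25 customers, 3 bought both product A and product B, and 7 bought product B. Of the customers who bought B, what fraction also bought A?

P(A ∩ B) = 3/25
P(B) = 7/25
P(A|B) = P(A ∩ B) / P(B) = (3/25) / (7/25) = 3/7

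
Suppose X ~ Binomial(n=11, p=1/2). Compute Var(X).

For X ~ Binomial(n=11, p=1/2):
Var(X) = \frac{11}{4}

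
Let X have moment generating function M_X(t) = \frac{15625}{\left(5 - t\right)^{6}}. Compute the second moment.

To find E[X^2], compute M^(2)(0):
M^(1)(t) = \frac{93750}{\left(5 - t\right)^{7}}
M^(2)(t) = \frac{656250}{\left(5 - t\right)^{8}}
M^(2)(0) = \frac{42}{25}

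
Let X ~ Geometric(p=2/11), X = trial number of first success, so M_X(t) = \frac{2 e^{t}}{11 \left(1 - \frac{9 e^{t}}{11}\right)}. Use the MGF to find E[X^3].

To find E[X^3], compute M^(3)(0):
M^(1)(t) = \frac{2 e^{t}}{11 \left(1 - \frac{9 e^{t}}{11}\right)} + \frac{18 e^{2 t}}{121 \left(1 - \frac{9 e^{t}}{11}\right)^{2}}
M^(2)(t) = \frac{2 e^{t}}{11 \left(1 - \frac{9 e^{t}}{11}\right)} + \frac{54 e^{2 t}}{121 \left(1 - \frac{9 e^{t}}{11}\right)^{2}} + \frac{324 e^{3 t}}{1331 \left(1 - \frac{9 e^{t}}{11}\right)^{3}}
M^(3)(t) = \frac{2 e^{t}}{11 \left(1 - \frac{9 e^{t}}{11}\right)} + \frac{126 e^{2 t}}{121 \left(1 - \frac{9 e^{t}}{11}\right)^{2}} + \frac{1944 e^{3 t}}{1331 \left(1 - \frac{9 e^{t}}{11}\right)^{3}} + \frac{8748 e^{4 t}}{14641 \left(1 - \frac{9 e^{t}}{11}\right)^{4}}
M^(3)(0) = \frac{3289}{4}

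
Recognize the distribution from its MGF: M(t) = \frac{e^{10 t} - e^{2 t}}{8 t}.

The MGF M(t) = \frac{e^{10 t} - e^{2 t}}{8 t} is the standard form for the Uniform distribution.
Comparing with the known MGF formula identifies: Uniform(2, 10)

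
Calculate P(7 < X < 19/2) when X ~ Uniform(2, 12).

P(7 < X < 19/2) = ∫_{7}^{19/2} f(x) dx
where f(x) = \frac{1}{10}
= \frac{1}{4}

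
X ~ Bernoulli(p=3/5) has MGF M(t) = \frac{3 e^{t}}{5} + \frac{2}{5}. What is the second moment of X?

To find E[X^2], compute M^(2)(0):
M^(1)(t) = \frac{3 e^{t}}{5}
M^(2)(t) = \frac{3 e^{t}}{5}
M^(2)(0) = \frac{3}{5}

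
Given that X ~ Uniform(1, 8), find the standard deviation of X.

For X ~ Uniform(1, 8):
Var(X) = \frac{49}{12}
SD(X) = √(Var(X)) = √(\frac{49}{12}) = \frac{7 \sqrt{3}}{6}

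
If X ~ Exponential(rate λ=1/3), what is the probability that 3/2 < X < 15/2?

P(3/2 < X < 15/2) = ∫_{3/2}^{15/2} f(x) dx
where f(x) = \frac{e^{- \frac{x}{3}}}{3}
= - \frac{1 - e^{2}}{e^{\frac{5}{2}}}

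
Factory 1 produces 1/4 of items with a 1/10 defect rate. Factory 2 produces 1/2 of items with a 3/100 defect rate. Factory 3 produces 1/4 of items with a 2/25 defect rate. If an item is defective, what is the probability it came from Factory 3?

Using Bayes' theorem:
P(F1) = 1/4, P(D|F1) = 1/10
P(F2) = 1/2, P(D|F2) = 3/100
P(F3) = 1/4, P(D|F3) = 2/25
P(D) = P(D|F1)P(F1) + P(D|F2)P(F2) + P(D|F3)P(F3)
     = \frac{3}{50}
P(F3|D) = P(D|F3)P(F3) / P(D)
= \frac{1}{3}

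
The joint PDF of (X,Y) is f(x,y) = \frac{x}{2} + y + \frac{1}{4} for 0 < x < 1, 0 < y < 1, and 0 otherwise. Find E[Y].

E[Y] = ∫_0^1 ∫_0^1 y × f(x,y) dx dy
= \frac{7}{12}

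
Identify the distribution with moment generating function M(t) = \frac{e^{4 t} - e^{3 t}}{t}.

The MGF M(t) = \frac{e^{4 t} - e^{3 t}}{t} is the standard form for the Uniform distribution.
Comparing with the known MGF formula identifies: Uniform(3, 4)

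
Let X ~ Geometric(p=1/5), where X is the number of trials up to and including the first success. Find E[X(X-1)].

E[X(X-1)] = E[X² - X] = E[X²] - E[X]
E[X] = 5
E[X²] = Var(X) + (E[X])² = 20 + (5)² = 45
E[X(X-1)] = 45 - 5 = 40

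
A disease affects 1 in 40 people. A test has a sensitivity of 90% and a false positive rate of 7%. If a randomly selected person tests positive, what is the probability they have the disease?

Let D = the rare event, + = positive/flagged.
P(D) = 1/40
P(+|D) = 90/100 = 9/10
P(+|D') = 7/100
P(+) = P(+|D)P(D) + P(+|D')P(D')
     = \frac{9}{10} × \frac{1}{40} + \frac{7}{100} × \frac{39}{40}
     = \frac{363}{4000}
P(D|+) = P(+|D)P(D)/P(+) = \frac{30}{121}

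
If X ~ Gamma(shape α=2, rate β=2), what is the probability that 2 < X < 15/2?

P(2 < X < 15/2) = ∫_{2}^{15/2} f(x) dx
where f(x) = 4 x e^{- 2 x}
= \frac{-16 + 5 e^{11}}{e^{15}}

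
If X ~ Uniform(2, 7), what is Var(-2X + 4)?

For X ~ Uniform(2, 7):
Var(X) = \frac{25}{12}
Var(-2X + 4) = (-2)² × Var(X) = 4 × \frac{25}{12} = \frac{25}{3}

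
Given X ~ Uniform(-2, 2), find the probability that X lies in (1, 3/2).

P(1 < X < 3/2) = ∫_{1}^{3/2} f(x) dx
where f(x) = \frac{1}{4}
= \frac{1}{8}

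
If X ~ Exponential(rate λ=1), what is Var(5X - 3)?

For X ~ Exponential(rate λ=1):
Var(X) = 1
Var(5X - 3) = (5)² × Var(X) = 25 × 1 = 25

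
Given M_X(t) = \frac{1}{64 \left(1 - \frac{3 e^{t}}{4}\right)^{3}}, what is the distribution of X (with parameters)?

The MGF M(t) = \frac{1}{64 \left(1 - \frac{3 e^{t}}{4}\right)^{3}} is the standard form for the NegativeBinomial distribution.
Comparing with the known MGF formula identifies: NegBin(r=3, p=1/4), X = failures before r-th success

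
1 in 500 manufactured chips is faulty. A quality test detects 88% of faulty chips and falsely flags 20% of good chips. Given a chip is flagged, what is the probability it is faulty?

Let D = the rare event, + = positive/flagged.
P(D) = 1/500
P(+|D) = 88/100 = 22/25
P(+|D') = 20/100 = 1/5
P(+) = P(+|D)P(D) + P(+|D')P(D')
     = \frac{22}{25} × \frac{1}{500} + \frac{1}{5} × \frac{499}{500}
     = \frac{2517}{12500}
P(D|+) = P(+|D)P(D)/P(+) = \frac{22}{2517}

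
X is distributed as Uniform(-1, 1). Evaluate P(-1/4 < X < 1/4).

P(-1/4 < X < 1/4) = ∫_{-1/4}^{1/4} f(x) dx
where f(x) = \frac{1}{2}
= \frac{1}{4}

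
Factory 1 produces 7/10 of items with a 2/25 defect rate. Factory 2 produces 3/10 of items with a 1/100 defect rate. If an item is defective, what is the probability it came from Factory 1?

Using Bayes' theorem:
P(F1) = 7/10, P(D|F1) = 2/25
P(F2) = 3/10, P(D|F2) = 1/100
P(D) = P(D|F1)P(F1) + P(D|F2)P(F2)
     = \frac{59}{1000}
P(F1|D) = P(D|F1)P(F1) / P(D)
= \frac{56}{59}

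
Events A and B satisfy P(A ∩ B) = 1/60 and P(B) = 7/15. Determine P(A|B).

P(A|B) = P(A ∩ B) / P(B)
= (1/60) / (7/15)
= 1/28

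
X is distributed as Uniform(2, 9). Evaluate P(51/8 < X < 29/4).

P(51/8 < X < 29/4) = ∫_{51/8}^{29/4} f(x) dx
where f(x) = \frac{1}{7}
= \frac{1}{8}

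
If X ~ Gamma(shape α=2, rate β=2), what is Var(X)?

For X ~ Gamma(shape α=2, rate β=2):
Var(X) = \frac{1}{2}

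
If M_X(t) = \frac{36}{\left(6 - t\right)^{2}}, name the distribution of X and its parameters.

The MGF M(t) = \frac{36}{\left(6 - t\right)^{2}} is the standard form for the Gamma distribution.
Comparing with the known MGF formula identifies: Gamma(shape α=2, rate β=6)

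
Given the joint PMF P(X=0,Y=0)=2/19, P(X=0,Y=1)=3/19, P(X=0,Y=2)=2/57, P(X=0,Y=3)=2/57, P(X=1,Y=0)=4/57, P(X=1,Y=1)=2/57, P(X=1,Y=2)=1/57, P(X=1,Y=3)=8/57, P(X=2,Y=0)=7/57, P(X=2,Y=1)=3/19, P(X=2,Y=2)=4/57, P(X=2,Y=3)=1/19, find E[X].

First find marginal of X:
P(X=0) = 1/3
P(X=1) = 5/19
P(X=2) = 23/57
E[X] = 0 × 1/3 + 1 × 5/19 + 2 × 23/57 = 61/57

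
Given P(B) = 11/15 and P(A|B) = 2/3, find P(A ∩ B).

By definition, P(A|B) = P(A ∩ B) / P(B)
So P(A ∩ B) = P(A|B) × P(B)
= 2/3 × 11/15
= 22/45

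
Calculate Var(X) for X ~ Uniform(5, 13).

For X ~ Uniform(5, 13):
Var(X) = \frac{16}{3}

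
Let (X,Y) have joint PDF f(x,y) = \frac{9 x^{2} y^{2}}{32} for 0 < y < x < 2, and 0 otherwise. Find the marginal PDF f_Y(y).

f_Y(y) = ∫_y^2 \frac{9 x^{2} y^{2}}{32} dx = \frac{3 y^{2} \left(8 - y^{3}\right)}{32}
for 0 < y < 2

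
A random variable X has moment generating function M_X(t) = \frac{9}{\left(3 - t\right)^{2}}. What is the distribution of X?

The MGF M(t) = \frac{9}{\left(3 - t\right)^{2}} is the standard form for the Gamma distribution.
Comparing with the known MGF formula identifies: Gamma(shape α=2, rate β=3)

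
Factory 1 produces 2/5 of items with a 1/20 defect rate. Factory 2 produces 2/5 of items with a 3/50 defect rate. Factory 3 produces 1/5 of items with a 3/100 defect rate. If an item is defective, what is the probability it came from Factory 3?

Using Bayes' theorem:
P(F1) = 2/5, P(D|F1) = 1/20
P(F2) = 2/5, P(D|F2) = 3/50
P(F3) = 1/5, P(D|F3) = 3/100
P(D) = P(D|F1)P(F1) + P(D|F2)P(F2) + P(D|F3)P(F3)
     = \frac{1}{20}
P(F3|D) = P(D|F3)P(F3) / P(D)
= \frac{3}{25}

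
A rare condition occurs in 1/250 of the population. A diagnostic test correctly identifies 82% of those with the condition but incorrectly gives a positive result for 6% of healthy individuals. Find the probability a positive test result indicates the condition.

Let D = the rare event, + = positive/flagged.
P(D) = 1/250
P(+|D) = 82/100 = 41/50
P(+|D') = 6/100 = 3/50
P(+) = P(+|D)P(D) + P(+|D')P(D')
     = \frac{41}{50} × \frac{1}{250} + \frac{3}{50} × \frac{249}{250}
     = \frac{197}{3125}
P(D|+) = P(+|D)P(D)/P(+) = \frac{41}{788}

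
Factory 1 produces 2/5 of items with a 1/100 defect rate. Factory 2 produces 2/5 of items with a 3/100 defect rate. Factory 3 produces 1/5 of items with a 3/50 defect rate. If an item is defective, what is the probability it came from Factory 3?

Using Bayes' theorem:
P(F1) = 2/5, P(D|F1) = 1/100
P(F2) = 2/5, P(D|F2) = 3/100
P(F3) = 1/5, P(D|F3) = 3/50
P(D) = P(D|F1)P(F1) + P(D|F2)P(F2) + P(D|F3)P(F3)
     = \frac{7}{250}
P(F3|D) = P(D|F3)P(F3) / P(D)
= \frac{3}{7}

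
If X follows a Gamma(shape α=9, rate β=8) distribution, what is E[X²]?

Using the identity E[X²] = Var(X) + (E[X])²:
E[X] = \frac{9}{8}
Var(X) = \frac{9}{64}
E[X²] = \frac{9}{64} + (\frac{9}{8})²
= \frac{45}{32}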